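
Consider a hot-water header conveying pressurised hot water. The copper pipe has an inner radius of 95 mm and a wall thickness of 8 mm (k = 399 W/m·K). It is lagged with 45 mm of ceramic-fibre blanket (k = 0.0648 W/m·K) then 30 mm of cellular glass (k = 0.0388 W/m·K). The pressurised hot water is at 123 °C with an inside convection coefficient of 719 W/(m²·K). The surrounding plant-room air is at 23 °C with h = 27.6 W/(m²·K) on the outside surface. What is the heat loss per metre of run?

q′ ≈ 59.4 W/m

Cylindrical conduction, so R = ln(r₂/r₁)/(2πkL) per layer, in series:
R_inner film = 1/(h_i·2πr₁L) = 1/(719×2π×0.095×1) = 0.00233 K/W
R_copper pipe wall = ln(103/95)/(2π×399×1) = 3.225×10^-5 K/W
R_ceramic-fibre blanket = ln(148/103)/(2π×0.0648×1) = 0.8903 K/W
R_cellular glass = ln(178/148)/(2π×0.0388×1) = 0.7571 K/W
R_outer film = 1/(h_o·2πr_oL) = 1/(27.6×2π×0.178×1) = 0.0324 K/W
R_total = 1.682 K/W
Q = ΔT/R_total = 100/1.682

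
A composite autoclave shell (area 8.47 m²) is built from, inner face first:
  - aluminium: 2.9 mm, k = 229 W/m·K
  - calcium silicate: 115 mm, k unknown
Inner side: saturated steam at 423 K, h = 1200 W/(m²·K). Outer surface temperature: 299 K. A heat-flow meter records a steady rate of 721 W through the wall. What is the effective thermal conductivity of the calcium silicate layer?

k ≈ 0.079 W/(m·K)

Series thermal resistances:
R_inner film = 1/(h_i·A) = 1/(1200×8.47) = 9.839×10^-5 K/W
R_aluminium = L/(kA) = 0.0029/(229×8.47) = 1.495×10^-6 K/W
Sum of known resistances R_other = 9.988×10^-5 K/W
Total R = ΔT/Q = 124/721 = 0.172 K/W
R_calcium silicate = R_total − R_other = 0.1719 K/W
k = L/(R·A) = 0.115/(0.1719×8.47)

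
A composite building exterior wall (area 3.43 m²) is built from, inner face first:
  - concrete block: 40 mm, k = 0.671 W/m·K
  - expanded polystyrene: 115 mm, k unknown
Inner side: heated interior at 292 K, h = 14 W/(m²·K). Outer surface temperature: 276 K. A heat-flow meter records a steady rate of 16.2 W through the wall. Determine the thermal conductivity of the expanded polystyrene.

k ≈ 0.0353 W/(m·K)

Thermal resistances in series:
R_inner film = 1/(h_i·A) = 1/(14×3.43) = 0.02082 K/W
R_concrete block = L/(kA) = 0.04/(0.671×3.43) = 0.01738 K/W
Sum of known resistances R_other = 0.0382 K/W
Total R = ΔT/Q = 16/16.2 = 0.9877 K/W
R_expanded polystyrene = R_total − R_other = 0.9494 K/W
k = L/(R·A) = 0.115/(0.9494×3.43)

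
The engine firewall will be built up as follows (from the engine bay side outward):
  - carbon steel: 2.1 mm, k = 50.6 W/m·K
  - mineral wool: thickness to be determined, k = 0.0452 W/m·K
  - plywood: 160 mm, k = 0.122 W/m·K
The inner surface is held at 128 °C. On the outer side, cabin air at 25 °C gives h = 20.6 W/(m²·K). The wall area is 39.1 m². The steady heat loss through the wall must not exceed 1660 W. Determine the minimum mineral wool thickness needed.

L ≈ 48.2 mm

Model the wall as resistances in series:
R_carbon steel = L/(kA) = 0.0021/(50.6×39.1) = 1.061×10^-6 K/W
R_plywood = L/(kA) = 0.16/(0.122×39.1) = 0.03354 K/W
R_outer film = 1/(h_o·A) = 1/(20.6×39.1) = 0.001242 K/W
Sum of the known resistances R_other = 0.03478 K/W
Required total resistance R_tot = ΔT/Q_allow = 103/1660 = 0.06205 K/W
R_mineral wool = R_tot − R_other = 0.02726 K/W
L = R·k·A = 0.02726×0.0452×39.1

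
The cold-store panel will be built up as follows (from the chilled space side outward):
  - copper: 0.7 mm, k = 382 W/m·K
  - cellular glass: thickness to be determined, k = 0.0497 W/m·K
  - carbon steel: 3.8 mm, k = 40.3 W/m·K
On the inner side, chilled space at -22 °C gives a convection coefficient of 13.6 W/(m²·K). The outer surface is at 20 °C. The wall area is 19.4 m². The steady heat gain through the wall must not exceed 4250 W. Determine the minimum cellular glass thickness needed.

Treating each layer as a thermal resistance in series:
R_inner film = 1/(h_i·A) = 1/(13.6×19.4) = 0.00379 K/W
R_copper = L/(kA) = 0.0007/(382×19.4) = 9.446×10^-8 K/W
R_carbon steel = L/(kA) = 0.0038/(40.3×19.4) = 4.86×10^-6 K/W
Sum of the known resistances R_other = 0.003795 K/W
Required total resistance R_tot = ΔT/Q_allow = 42/4250 = 0.009882 K/W
R_cellular glass = R_tot − R_other = 0.006087 K/W
L = R·k·A = 0.006087×0.0497×19.4

L ≈ 5.87 mm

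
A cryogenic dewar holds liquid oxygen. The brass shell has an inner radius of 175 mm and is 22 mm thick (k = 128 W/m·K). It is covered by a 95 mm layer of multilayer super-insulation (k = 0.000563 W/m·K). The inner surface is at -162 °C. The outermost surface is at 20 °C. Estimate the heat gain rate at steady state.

Q ≈ 0.78 W

Radial (spherical) resistances in series:
R_brass shell = (1/0.175 − 1/0.197)/(4π×128) = 3.967×10^-4 K/W
R_multilayer super-insulation = (1/0.197 − 1/0.292)/(4π×0.000563) = 233.4 K/W
R_total = 233.4 K/W
Q = ΔT/R_total = 182/233.4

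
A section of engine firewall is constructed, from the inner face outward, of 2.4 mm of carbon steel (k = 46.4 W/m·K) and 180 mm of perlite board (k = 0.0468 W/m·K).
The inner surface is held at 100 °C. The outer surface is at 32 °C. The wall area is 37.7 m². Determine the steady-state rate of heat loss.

Q ≈ 667 W

Thermal resistances in series:
R_carbon steel = L/(kA) = 0.0024/(46.4×37.7) = 1.372×10^-6 K/W
R_perlite board = L/(kA) = 0.18/(0.0468×37.7) = 0.102 K/W
R_total = 0.102 K/W
Q = ΔT / R_total = 68 / 0.102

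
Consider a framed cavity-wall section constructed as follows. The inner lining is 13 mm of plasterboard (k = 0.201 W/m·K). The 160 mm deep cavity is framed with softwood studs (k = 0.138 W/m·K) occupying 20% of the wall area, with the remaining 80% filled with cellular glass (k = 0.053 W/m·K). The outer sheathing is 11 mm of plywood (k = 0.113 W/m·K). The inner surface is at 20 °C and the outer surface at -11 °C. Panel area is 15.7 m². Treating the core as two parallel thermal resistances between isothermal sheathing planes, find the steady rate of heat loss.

Sheathing layers in series; stud and cavity paths in parallel between them.
R_inner = 0.013/(0.201×15.7) = 0.00412 K/W
R_stud  = 0.16/(0.138×0.2×15.7) = 0.3692 K/W
R_cav   = 0.16/(0.053×0.8×15.7) = 0.2404 K/W
1/R_core = 1/R_stud + 1/R_cav → R_core = 0.1456 K/W
R_outer = 0.011/(0.113×15.7) = 0.0062 K/W
R_total = 0.1559 K/W
Q = ΔT/R_total = 31/0.1559

Q ≈ 199 W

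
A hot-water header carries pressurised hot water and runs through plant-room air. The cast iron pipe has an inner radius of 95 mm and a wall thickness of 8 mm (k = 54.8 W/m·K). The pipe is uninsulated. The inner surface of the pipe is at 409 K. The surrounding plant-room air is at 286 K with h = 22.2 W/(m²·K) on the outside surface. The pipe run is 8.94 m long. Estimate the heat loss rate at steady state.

Q ≈ 15700 W

For a radial system each layer contributes R = ln(r_out/r_in)/(2πkL); films add R = 1/(hA).
R_cast iron pipe wall = ln(103/95)/(2π×54.8×8.94) = 2.627×10^-5 K/W
R_outer film = 1/(h_o·2πr_oL) = 1/(22.2×2π×0.103×8.94) = 0.007786 K/W
R_total = 0.007812 K/W
Q = ΔT/R_total = 123/0.007812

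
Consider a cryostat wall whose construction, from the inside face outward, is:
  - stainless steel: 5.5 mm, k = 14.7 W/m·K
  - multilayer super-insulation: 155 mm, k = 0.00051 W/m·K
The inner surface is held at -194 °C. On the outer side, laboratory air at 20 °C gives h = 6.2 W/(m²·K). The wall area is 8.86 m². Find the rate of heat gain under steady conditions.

Q ≈ 6.24 W

Thermal resistances in series:
R_stainless steel = L/(kA) = 0.0055/(14.7×8.86) = 4.223×10^-5 K/W
R_multilayer super-insulation = L/(kA) = 0.155/(0.00051×8.86) = 34.3 K/W
R_outer film = 1/(h_o·A) = 1/(6.2×8.86) = 0.0182 K/W
R_total = 34.32 K/W
Q = ΔT / R_total = 214 / 34.32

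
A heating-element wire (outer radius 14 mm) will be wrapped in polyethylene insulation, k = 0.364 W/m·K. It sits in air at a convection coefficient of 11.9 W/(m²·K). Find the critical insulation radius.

For a cylinder r_cr = k/h = 0.364/11.9
r_cr = 30.6 mm; since the bare radius (14 mm) is below r_cr, adding a thin layer of insulation will *increase* heat loss.

r_cr ≈ 30.6 mm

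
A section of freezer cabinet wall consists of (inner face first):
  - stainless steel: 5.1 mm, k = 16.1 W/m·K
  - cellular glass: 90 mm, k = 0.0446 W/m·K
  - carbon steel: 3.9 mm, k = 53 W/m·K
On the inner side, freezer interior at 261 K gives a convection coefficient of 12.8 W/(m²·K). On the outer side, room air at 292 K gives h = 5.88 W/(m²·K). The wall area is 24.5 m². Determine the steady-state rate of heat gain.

Q ≈ 335 W

Series thermal resistances:
R_inner film = 1/(h_i·A) = 1/(12.8×24.5) = 0.003189 K/W
R_stainless steel = L/(kA) = 0.0051/(16.1×24.5) = 1.293×10^-5 K/W
R_cellular glass = L/(kA) = 0.09/(0.0446×24.5) = 0.08236 K/W
R_carbon steel = L/(kA) = 0.0039/(53×24.5) = 3.003×10^-6 K/W
R_outer film = 1/(h_o·A) = 1/(5.88×24.5) = 0.006942 K/W
R_total = 0.09251 K/W
Q = ΔT / R_total = 31 / 0.09251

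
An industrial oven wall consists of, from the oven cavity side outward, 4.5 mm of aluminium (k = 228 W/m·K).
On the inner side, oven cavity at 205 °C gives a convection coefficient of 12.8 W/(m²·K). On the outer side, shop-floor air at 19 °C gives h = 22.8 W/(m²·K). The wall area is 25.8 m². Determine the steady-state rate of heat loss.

Q ≈ 39300 W

Thermal resistances in series:
R_inner film = 1/(h_i·A) = 1/(12.8×25.8) = 0.003028 K/W
R_aluminium = L/(kA) = 0.0045/(228×25.8) = 7.65×10^-7 K/W
R_outer film = 1/(h_o·A) = 1/(22.8×25.8) = 0.0017 K/W
R_total = 0.004729 K/W
Q = ΔT / R_total = 186 / 0.004729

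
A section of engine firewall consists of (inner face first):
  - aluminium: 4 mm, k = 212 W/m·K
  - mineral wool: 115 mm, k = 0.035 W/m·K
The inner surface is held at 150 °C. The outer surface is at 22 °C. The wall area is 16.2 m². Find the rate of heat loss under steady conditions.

Q ≈ 631 W

Using the resistance-network approach (series):
R_aluminium = L/(kA) = 0.004/(212×16.2) = 1.165×10^-6 K/W
R_mineral wool = L/(kA) = 0.115/(0.035×16.2) = 0.2028 K/W
R_total = 0.2028 K/W
Q = ΔT / R_total = 128 / 0.2028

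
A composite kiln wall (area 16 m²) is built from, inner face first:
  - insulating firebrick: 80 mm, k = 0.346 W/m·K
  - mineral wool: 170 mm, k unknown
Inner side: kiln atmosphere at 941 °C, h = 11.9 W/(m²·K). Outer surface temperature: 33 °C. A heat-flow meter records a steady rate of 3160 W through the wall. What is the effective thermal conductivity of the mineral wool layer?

Thermal resistances in series:
R_inner film = 1/(h_i·A) = 1/(11.9×16) = 0.005252 K/W
R_insulating firebrick = L/(kA) = 0.08/(0.346×16) = 0.01445 K/W
Sum of known resistances R_other = 0.0197 K/W
Total R = ΔT/Q = 908/3160 = 0.2873 K/W
R_mineral wool = R_total − R_other = 0.2676 K/W
k = L/(R·A) = 0.17/(0.2676×16)

k ≈ 0.0397 W/(m·K)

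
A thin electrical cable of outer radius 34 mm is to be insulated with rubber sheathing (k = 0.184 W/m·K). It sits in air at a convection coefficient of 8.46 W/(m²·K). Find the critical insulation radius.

For a cylinder r_cr = k/h = 0.184/8.46
r_cr = 21.7 mm; since the bare radius (34 mm) is above r_cr, any added insulation will reduce heat loss.

r_cr ≈ 21.7 mm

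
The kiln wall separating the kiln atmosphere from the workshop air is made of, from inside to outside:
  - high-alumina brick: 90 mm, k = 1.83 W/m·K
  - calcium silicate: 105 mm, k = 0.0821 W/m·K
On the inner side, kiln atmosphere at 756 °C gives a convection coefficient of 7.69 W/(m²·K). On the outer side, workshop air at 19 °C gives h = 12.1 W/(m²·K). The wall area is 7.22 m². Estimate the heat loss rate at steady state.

Q ≈ 3450 W

Series thermal resistances:
R_inner film = 1/(h_i·A) = 1/(7.69×7.22) = 0.01801 K/W
R_high-alumina brick = L/(kA) = 0.09/(1.83×7.22) = 0.006812 K/W
R_calcium silicate = L/(kA) = 0.105/(0.0821×7.22) = 0.1771 K/W
R_outer film = 1/(h_o·A) = 1/(12.1×7.22) = 0.01145 K/W
R_total = 0.2134 K/W
Q = ΔT / R_total = 737 / 0.2134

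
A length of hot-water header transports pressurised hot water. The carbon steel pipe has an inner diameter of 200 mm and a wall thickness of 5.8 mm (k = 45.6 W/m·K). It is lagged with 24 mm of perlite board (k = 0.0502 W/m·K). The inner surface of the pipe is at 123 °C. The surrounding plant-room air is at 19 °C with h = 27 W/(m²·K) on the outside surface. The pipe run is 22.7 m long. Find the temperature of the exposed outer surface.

Per-layer cylindrical resistances, series-summed:
R_carbon steel pipe wall = ln(105.8/100)/(2π×45.6×22.7) = 8.669×10^-6 K/W
R_perlite board = ln(129.8/105.8)/(2π×0.0502×22.7) = 0.02855 K/W
R_outer film = 1/(h_o·2πr_oL) = 1/(27×2π×0.1298×22.7) = 0.002001 K/W
R_total = 0.03056 K/W
Q = ΔT/R_total = 104/0.03056
Q = 3400 W
T_interface = T_inner − Q·ΣR(inner→interface) = 123 − 3400×0.02856

T ≈ 25.8 °C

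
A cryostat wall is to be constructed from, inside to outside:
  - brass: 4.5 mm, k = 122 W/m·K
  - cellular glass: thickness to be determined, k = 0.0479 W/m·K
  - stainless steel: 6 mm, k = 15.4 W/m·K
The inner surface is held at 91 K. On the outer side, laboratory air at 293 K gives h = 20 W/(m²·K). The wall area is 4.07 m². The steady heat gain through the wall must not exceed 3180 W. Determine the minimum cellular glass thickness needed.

Using the resistance-network approach (series):
R_brass = L/(kA) = 0.0045/(122×4.07) = 9.063×10^-6 K/W
R_stainless steel = L/(kA) = 0.006/(15.4×4.07) = 9.573×10^-5 K/W
R_outer film = 1/(h_o·A) = 1/(20×4.07) = 0.01229 K/W
Sum of the known resistances R_other = 0.01239 K/W
Required total resistance R_tot = ΔT/Q_allow = 202/3180 = 0.06352 K/W
R_cellular glass = R_tot − R_other = 0.05113 K/W
L = R·k·A = 0.05113×0.0479×4.07

L ≈ 9.97 mm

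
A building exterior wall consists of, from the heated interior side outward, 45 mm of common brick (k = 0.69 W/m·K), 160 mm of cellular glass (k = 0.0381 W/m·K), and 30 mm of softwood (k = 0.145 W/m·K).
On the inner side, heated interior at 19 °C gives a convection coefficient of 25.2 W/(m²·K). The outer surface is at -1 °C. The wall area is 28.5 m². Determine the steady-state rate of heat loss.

Q ≈ 126 W

Series thermal resistances:
R_inner film = 1/(h_i·A) = 1/(25.2×28.5) = 0.001392 K/W
R_common brick = L/(kA) = 0.045/(0.69×28.5) = 0.002288 K/W
R_cellular glass = L/(kA) = 0.16/(0.0381×28.5) = 0.1474 K/W
R_softwood = L/(kA) = 0.03/(0.145×28.5) = 0.00726 K/W
R_total = 0.1583 K/W
Q = ΔT / R_total = 20 / 0.1583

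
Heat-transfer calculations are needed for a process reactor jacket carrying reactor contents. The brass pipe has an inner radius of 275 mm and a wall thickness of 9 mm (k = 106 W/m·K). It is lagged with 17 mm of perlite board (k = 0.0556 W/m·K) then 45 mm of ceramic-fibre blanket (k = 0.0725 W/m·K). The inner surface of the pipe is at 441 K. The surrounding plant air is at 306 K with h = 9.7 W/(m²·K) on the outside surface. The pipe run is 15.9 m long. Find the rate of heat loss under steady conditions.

Per-layer cylindrical resistances, series-summed:
R_brass pipe wall = ln(284/275)/(2π×106×15.9) = 3.041×10^-6 K/W
R_perlite board = ln(301/284)/(2π×0.0556×15.9) = 0.01047 K/W
R_ceramic-fibre blanket = ln(346/301)/(2π×0.0725×15.9) = 0.01924 K/W
R_outer film = 1/(h_o·2πr_oL) = 1/(9.7×2π×0.346×15.9) = 0.002982 K/W
R_total = 0.03269 K/W
Q = ΔT/R_total = 135/0.03269

Q ≈ 4130 W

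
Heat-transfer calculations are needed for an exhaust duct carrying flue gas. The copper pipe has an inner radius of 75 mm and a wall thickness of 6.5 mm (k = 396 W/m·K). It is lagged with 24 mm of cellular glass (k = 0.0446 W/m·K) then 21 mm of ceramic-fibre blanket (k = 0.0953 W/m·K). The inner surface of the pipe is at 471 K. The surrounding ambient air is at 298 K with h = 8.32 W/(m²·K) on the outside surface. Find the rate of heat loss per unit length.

q′ ≈ 126 W/m

Per-layer cylindrical resistances, series-summed:
R_copper pipe wall = ln(81.5/75)/(2π×396×1) = 3.34×10^-5 K/W
R_cellular glass = ln(105.5/81.5)/(2π×0.0446×1) = 0.9211 K/W
R_ceramic-fibre blanket = ln(126.5/105.5)/(2π×0.0953×1) = 0.3032 K/W
R_outer film = 1/(h_o·2πr_oL) = 1/(8.32×2π×0.1265×1) = 0.1512 K/W
R_total = 1.375 K/W
Q = ΔT/R_total = 173/1.375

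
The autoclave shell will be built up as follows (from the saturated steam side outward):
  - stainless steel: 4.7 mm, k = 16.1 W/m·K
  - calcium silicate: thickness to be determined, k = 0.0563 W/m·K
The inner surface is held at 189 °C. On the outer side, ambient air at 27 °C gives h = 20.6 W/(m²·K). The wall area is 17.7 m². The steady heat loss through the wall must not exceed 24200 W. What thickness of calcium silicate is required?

Series thermal resistances:
R_stainless steel = L/(kA) = 0.0047/(16.1×17.7) = 1.649×10^-5 K/W
R_outer film = 1/(h_o·A) = 1/(20.6×17.7) = 0.002743 K/W
Sum of the known resistances R_other = 0.002759 K/W
Required total resistance R_tot = ΔT/Q_allow = 162/24200 = 0.006694 K/W
R_calcium silicate = R_tot − R_other = 0.003935 K/W
L = R·k·A = 0.003935×0.0563×17.7

L ≈ 3.92 mm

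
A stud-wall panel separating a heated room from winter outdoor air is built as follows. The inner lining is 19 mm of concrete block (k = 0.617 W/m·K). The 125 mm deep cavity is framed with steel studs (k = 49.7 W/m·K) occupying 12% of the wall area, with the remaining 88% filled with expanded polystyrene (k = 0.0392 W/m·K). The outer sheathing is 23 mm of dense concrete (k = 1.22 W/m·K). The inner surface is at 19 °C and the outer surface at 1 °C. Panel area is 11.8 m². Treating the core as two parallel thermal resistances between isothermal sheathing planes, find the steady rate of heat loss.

Sheathing layers in series; stud and cavity paths in parallel between them.
R_inner = 0.019/(0.617×11.8) = 0.00261 K/W
R_stud  = 0.125/(49.7×0.12×11.8) = 0.001776 K/W
R_cav   = 0.125/(0.0392×0.88×11.8) = 0.3071 K/W
1/R_core = 1/R_stud + 1/R_cav → R_core = 0.001766 K/W
R_outer = 0.023/(1.22×11.8) = 0.001598 K/W
R_total = 0.005973 K/W
Q = ΔT/R_total = 18/0.005973

Q ≈ 3010 W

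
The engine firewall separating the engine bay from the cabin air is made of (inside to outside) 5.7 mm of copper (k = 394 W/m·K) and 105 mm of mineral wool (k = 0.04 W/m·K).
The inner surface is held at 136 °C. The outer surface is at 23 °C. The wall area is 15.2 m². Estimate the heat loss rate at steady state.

Thermal resistances in series:
R_copper = L/(kA) = 0.0057/(394×15.2) = 9.518×10^-7 K/W
R_mineral wool = L/(kA) = 0.105/(0.04×15.2) = 0.1727 K/W
R_total = 0.1727 K/W
Q = ΔT / R_total = 113 / 0.1727

Q ≈ 654 W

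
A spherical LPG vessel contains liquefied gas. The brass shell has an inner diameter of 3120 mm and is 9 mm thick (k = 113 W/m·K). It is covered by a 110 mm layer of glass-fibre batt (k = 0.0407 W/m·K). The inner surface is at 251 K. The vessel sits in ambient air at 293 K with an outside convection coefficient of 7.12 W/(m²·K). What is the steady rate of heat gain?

Q ≈ 491 W

Each spherical layer contributes R = (1/r_i − 1/r_o)/(4πk):
R_brass shell = (1/1.56 − 1/1.569)/(4π×113) = 2.589×10^-6 K/W
R_glass-fibre batt = (1/1.569 − 1/1.679)/(4π×0.0407) = 0.08164 K/W
R_outer film = 1/(h·4πr_o²) = 1/(7.12×4π×1.679²) = 0.003965 K/W
R_total = 0.08561 K/W
Q = ΔT/R_total = 42/0.08561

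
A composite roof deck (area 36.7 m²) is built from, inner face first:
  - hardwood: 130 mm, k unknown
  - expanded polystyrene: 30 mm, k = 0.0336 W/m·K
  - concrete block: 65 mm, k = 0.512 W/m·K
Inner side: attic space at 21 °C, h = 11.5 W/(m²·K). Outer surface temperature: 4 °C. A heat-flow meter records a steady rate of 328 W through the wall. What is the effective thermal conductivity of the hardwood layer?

Model the wall as resistances in series:
R_inner film = 1/(h_i·A) = 1/(11.5×36.7) = 0.002369 K/W
R_expanded polystyrene = L/(kA) = 0.03/(0.0336×36.7) = 0.02433 K/W
R_concrete block = L/(kA) = 0.065/(0.512×36.7) = 0.003459 K/W
Sum of known resistances R_other = 0.03016 K/W
Total R = ΔT/Q = 17/328 = 0.05183 K/W
R_hardwood = R_total − R_other = 0.02167 K/W
k = L/(R·A) = 0.13/(0.02167×36.7)

k ≈ 0.163 W/(m·K)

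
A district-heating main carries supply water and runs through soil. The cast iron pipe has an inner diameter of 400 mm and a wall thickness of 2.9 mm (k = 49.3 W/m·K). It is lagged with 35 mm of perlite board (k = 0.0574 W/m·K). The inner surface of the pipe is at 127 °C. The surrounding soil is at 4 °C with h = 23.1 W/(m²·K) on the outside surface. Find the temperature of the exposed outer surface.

T ≈ 11.6 °C

Radial resistances (cylindrical: R_cond = ln(r_o/r_i)/(2πkL), R_conv = 1/(h·2πrL)):
R_cast iron pipe wall = ln(202.9/200)/(2π×49.3×1) = 4.647×10^-5 K/W
R_perlite board = ln(237.9/202.9)/(2π×0.0574×1) = 0.4412 K/W
R_outer film = 1/(h_o·2πr_oL) = 1/(23.1×2π×0.2379×1) = 0.02896 K/W
R_total = 0.4703 K/W
Q = ΔT/R_total = 123/0.4703
Q = 262 W/m
T_interface = T_inner − Q·ΣR(inner→interface) = 127 − 262×0.4413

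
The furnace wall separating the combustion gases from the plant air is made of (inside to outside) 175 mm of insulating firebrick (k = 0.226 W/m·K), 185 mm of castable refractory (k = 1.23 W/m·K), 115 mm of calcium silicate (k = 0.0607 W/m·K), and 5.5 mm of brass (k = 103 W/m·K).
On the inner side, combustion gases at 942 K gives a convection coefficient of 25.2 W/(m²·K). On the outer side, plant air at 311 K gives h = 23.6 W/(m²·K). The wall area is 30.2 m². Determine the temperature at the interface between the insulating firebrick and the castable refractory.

T ≈ 765 K

Series thermal resistances:
R_inner film = 1/(h_i·A) = 1/(25.2×30.2) = 0.001314 K/W
R_insulating firebrick = L/(kA) = 0.175/(0.226×30.2) = 0.02564 K/W
R_castable refractory = L/(kA) = 0.185/(1.23×30.2) = 0.00498 K/W
R_calcium silicate = L/(kA) = 0.115/(0.0607×30.2) = 0.06273 K/W
R_brass = L/(kA) = 0.0055/(103×30.2) = 1.768×10^-6 K/W
R_outer film = 1/(h_o·A) = 1/(23.6×30.2) = 0.001403 K/W
R_total = 0.09607 K/W;  Q = ΔT/R_total = 631/0.09607 = 6568 W
T_interface = T_inner − Q·ΣR(inner→interface) = 942 − 6570×0.02695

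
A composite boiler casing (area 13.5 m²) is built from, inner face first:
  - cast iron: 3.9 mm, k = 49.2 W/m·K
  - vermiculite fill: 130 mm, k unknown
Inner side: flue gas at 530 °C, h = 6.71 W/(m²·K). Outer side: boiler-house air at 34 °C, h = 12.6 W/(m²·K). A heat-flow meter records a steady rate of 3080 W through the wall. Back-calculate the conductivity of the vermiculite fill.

k ≈ 0.0668 W/(m·K)

Thermal resistances in series:
R_inner film = 1/(h_i·A) = 1/(6.71×13.5) = 0.01104 K/W
R_cast iron = L/(kA) = 0.0039/(49.2×13.5) = 5.872×10^-6 K/W
R_outer film = 1/(h_o·A) = 1/(12.6×13.5) = 0.005879 K/W
Sum of known resistances R_other = 0.01692 K/W
Total R = ΔT/Q = 496/3080 = 0.161 K/W
R_vermiculite fill = R_total − R_other = 0.1441 K/W
k = L/(R·A) = 0.13/(0.1441×13.5)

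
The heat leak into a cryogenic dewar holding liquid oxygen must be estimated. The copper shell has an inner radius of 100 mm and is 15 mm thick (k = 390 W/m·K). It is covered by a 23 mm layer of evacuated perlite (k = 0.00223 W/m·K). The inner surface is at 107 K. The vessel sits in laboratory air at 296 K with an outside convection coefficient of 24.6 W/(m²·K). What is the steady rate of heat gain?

Q ≈ 3.64 W

Radial (spherical) resistances in series:
R_copper shell = (1/0.1 − 1/0.115)/(4π×390) = 2.661×10^-4 K/W
R_evacuated perlite = (1/0.115 − 1/0.138)/(4π×0.00223) = 51.72 K/W
R_outer film = 1/(h·4πr_o²) = 1/(24.6×4π×0.138²) = 0.1699 K/W
R_total = 51.89 K/W
Q = ΔT/R_total = 189/51.89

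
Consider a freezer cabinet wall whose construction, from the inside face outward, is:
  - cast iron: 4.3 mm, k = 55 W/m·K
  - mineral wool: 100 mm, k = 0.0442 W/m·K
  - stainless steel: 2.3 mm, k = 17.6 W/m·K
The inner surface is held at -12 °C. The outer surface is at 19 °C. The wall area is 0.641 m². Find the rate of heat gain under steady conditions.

Series thermal resistances:
R_cast iron = L/(kA) = 0.0043/(55×0.641) = 1.22×10^-4 K/W
R_mineral wool = L/(kA) = 0.1/(0.0442×0.641) = 3.53 K/W
R_stainless steel = L/(kA) = 0.0023/(17.6×0.641) = 2.039×10^-4 K/W
R_total = 3.53 K/W
Q = ΔT / R_total = 31 / 3.53

Q ≈ 8.78 W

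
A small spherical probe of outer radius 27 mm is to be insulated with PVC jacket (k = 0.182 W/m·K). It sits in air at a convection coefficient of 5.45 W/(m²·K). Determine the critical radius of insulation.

r_cr ≈ 66.8 mm

For a sphere r_cr = 2k/h = 2×0.182/5.45
r_cr = 66.8 mm; since the bare radius (27 mm) is below r_cr, adding a thin layer of insulation will *increase* heat loss.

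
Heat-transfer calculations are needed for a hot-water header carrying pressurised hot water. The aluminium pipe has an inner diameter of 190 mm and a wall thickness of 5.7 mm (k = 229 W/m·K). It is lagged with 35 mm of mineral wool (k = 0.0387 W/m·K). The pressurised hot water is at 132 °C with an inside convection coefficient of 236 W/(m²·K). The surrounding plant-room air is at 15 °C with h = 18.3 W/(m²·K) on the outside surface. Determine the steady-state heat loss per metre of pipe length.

For a radial system each layer contributes R = ln(r_out/r_in)/(2πkL); films add R = 1/(hA).
R_inner film = 1/(h_i·2πr₁L) = 1/(236×2π×0.095×1) = 0.007099 K/W
R_aluminium pipe wall = ln(100.7/95)/(2π×229×1) = 4.05×10^-5 K/W
R_mineral wool = ln(135.7/100.7)/(2π×0.0387×1) = 1.227 K/W
R_outer film = 1/(h_o·2πr_oL) = 1/(18.3×2π×0.1357×1) = 0.06409 K/W
R_total = 1.298 K/W
Q = ΔT/R_total = 117/1.298

q′ ≈ 90.1 W/m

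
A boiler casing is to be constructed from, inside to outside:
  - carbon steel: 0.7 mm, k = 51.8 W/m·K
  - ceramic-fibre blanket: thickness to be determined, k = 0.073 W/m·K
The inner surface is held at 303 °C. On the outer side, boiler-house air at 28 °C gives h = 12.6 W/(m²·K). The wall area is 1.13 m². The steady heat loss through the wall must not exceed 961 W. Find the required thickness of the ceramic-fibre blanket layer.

L ≈ 17.8 mm

Thermal resistances in series:
R_carbon steel = L/(kA) = 0.0007/(51.8×1.13) = 1.196×10^-5 K/W
R_outer film = 1/(h_o·A) = 1/(12.6×1.13) = 0.07023 K/W
Sum of the known resistances R_other = 0.07025 K/W
Required total resistance R_tot = ΔT/Q_allow = 275/961 = 0.2862 K/W
R_ceramic-fibre blanket = R_tot − R_other = 0.2159 K/W
L = R·k·A = 0.2159×0.073×1.13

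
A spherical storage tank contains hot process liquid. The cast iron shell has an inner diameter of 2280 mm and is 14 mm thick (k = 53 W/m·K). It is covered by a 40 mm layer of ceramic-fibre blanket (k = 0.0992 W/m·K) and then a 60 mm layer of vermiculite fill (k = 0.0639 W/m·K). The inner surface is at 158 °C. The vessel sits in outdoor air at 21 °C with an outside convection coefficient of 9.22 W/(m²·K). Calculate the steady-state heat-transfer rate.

Q ≈ 1740 W

Each spherical layer contributes R = (1/r_i − 1/r_o)/(4πk):
R_cast iron shell = (1/1.14 − 1/1.154)/(4π×53) = 1.598×10^-5 K/W
R_ceramic-fibre blanket = (1/1.154 − 1/1.194)/(4π×0.0992) = 0.02329 K/W
R_vermiculite fill = (1/1.194 − 1/1.254)/(4π×0.0639) = 0.0499 K/W
R_outer film = 1/(h·4πr_o²) = 1/(9.22×4π×1.254²) = 0.005489 K/W
R_total = 0.0787 K/W
Q = ΔT/R_total = 137/0.0787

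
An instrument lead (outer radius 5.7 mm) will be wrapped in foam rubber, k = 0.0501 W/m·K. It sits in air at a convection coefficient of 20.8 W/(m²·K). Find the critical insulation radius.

For a cylinder r_cr = k/h = 0.0501/20.8
r_cr = 2.41 mm; since the bare radius (5.7 mm) is above r_cr, any added insulation will reduce heat loss.

r_cr ≈ 2.41 mm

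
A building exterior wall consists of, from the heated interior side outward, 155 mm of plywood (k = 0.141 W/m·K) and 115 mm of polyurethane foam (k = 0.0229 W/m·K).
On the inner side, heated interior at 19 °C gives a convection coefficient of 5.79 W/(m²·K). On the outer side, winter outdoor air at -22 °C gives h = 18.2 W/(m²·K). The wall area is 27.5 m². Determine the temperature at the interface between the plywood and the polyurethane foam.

Thermal resistances in series:
R_inner film = 1/(h_i·A) = 1/(5.79×27.5) = 0.00628 K/W
R_plywood = L/(kA) = 0.155/(0.141×27.5) = 0.03997 K/W
R_polyurethane foam = L/(kA) = 0.115/(0.0229×27.5) = 0.1826 K/W
R_outer film = 1/(h_o·A) = 1/(18.2×27.5) = 0.001998 K/W
R_total = 0.2309 K/W;  Q = ΔT/R_total = 41/0.2309 = 177.6 W
T_interface = T_inner − Q·ΣR(inner→interface) = 19 − 178×0.04625

T ≈ 10.8 °C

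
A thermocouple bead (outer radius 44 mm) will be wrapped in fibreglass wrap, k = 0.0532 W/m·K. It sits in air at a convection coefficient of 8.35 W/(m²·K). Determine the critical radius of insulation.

For a sphere r_cr = 2k/h = 2×0.0532/8.35
r_cr = 12.7 mm; since the bare radius (44 mm) is above r_cr, any added insulation will reduce heat loss.

r_cr ≈ 12.7 mm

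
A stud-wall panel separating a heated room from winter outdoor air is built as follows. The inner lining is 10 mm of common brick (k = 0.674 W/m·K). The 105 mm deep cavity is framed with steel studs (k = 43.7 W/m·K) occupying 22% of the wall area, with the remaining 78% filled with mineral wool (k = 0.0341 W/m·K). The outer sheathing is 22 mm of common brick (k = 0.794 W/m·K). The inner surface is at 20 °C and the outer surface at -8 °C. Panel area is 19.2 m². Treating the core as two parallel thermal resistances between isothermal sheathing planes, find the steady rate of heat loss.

Q ≈ 10100 W

Sheathing layers in series; stud and cavity paths in parallel between them.
R_inner = 0.01/(0.674×19.2) = 7.727×10^-4 K/W
R_stud  = 0.105/(43.7×0.22×19.2) = 5.688×10^-4 K/W
R_cav   = 0.105/(0.0341×0.78×19.2) = 0.2056 K/W
1/R_core = 1/R_stud + 1/R_cav → R_core = 5.673×10^-4 K/W
R_outer = 0.022/(0.794×19.2) = 0.001443 K/W
R_total = 0.002783 K/W
Q = ΔT/R_total = 28/0.002783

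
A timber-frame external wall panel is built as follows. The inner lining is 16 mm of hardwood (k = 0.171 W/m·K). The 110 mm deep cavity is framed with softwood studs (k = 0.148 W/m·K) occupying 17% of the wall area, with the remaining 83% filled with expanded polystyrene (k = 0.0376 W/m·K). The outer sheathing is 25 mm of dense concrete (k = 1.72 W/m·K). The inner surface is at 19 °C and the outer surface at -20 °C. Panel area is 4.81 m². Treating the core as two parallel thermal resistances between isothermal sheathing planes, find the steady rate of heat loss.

Q ≈ 91.1 W

Sheathing layers in series; stud and cavity paths in parallel between them.
R_inner = 0.016/(0.171×4.81) = 0.01945 K/W
R_stud  = 0.11/(0.148×0.17×4.81) = 0.9089 K/W
R_cav   = 0.11/(0.0376×0.83×4.81) = 0.7328 K/W
1/R_core = 1/R_stud + 1/R_cav → R_core = 0.4057 K/W
R_outer = 0.025/(1.72×4.81) = 0.003022 K/W
R_total = 0.4282 K/W
Q = ΔT/R_total = 39/0.4282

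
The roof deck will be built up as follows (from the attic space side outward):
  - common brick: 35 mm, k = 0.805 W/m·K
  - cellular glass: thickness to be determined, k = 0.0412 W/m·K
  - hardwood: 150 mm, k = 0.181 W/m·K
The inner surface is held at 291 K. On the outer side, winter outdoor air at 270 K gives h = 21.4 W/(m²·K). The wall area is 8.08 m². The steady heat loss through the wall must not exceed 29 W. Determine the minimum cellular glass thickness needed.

L ≈ 203 mm

Series thermal resistances:
R_common brick = L/(kA) = 0.035/(0.805×8.08) = 0.005381 K/W
R_hardwood = L/(kA) = 0.15/(0.181×8.08) = 0.1026 K/W
R_outer film = 1/(h_o·A) = 1/(21.4×8.08) = 0.005783 K/W
Sum of the known resistances R_other = 0.1137 K/W
Required total resistance R_tot = ΔT/Q_allow = 21/29 = 0.7241 K/W
R_cellular glass = R_tot − R_other = 0.6104 K/W
L = R·k·A = 0.6104×0.0412×8.08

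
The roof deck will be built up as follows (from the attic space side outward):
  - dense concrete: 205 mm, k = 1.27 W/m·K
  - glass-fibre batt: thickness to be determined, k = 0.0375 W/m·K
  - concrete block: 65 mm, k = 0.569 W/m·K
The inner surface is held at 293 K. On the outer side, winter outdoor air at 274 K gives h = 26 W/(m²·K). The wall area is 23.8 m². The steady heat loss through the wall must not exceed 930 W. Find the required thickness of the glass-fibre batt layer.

Model the wall as resistances in series:
R_dense concrete = L/(kA) = 0.205/(1.27×23.8) = 0.006782 K/W
R_concrete block = L/(kA) = 0.065/(0.569×23.8) = 0.0048 K/W
R_outer film = 1/(h_o·A) = 1/(26×23.8) = 0.001616 K/W
Sum of the known resistances R_other = 0.0132 K/W
Required total resistance R_tot = ΔT/Q_allow = 19/930 = 0.02043 K/W
R_glass-fibre batt = R_tot − R_other = 0.007232 K/W
L = R·k·A = 0.007232×0.0375×23.8

L ≈ 6.45 mm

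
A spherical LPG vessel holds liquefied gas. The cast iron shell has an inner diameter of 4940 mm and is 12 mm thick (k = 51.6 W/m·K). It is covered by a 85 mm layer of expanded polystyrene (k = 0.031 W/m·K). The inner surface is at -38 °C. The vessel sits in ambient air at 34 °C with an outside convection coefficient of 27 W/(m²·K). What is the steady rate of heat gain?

Q ≈ 2080 W

For a spherical shell R = (1/r₁ − 1/r₂)/(4πk); film R = 1/(h·4πr²). In series:
R_cast iron shell = (1/2.47 − 1/2.482)/(4π×51.6) = 3.019×10^-6 K/W
R_expanded polystyrene = (1/2.482 − 1/2.567)/(4π×0.031) = 0.03425 K/W
R_outer film = 1/(h·4πr_o²) = 1/(27×4π×2.567²) = 4.473×10^-4 K/W
R_total = 0.0347 K/W
Q = ΔT/R_total = 72/0.0347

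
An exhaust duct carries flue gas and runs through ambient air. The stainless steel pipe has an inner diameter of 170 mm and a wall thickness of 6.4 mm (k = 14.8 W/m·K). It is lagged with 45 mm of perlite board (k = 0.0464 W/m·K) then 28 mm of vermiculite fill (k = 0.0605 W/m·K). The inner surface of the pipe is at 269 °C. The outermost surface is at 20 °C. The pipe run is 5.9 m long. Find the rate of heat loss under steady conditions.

Cylindrical conduction, so R = ln(r₂/r₁)/(2πkL) per layer, in series:
R_stainless steel pipe wall = ln(91.4/85)/(2π×14.8×5.9) = 1.323×10^-4 K/W
R_perlite board = ln(136.4/91.4)/(2π×0.0464×5.9) = 0.2327 K/W
R_vermiculite fill = ln(164.4/136.4)/(2π×0.0605×5.9) = 0.08325 K/W
R_total = 0.3161 K/W
Q = ΔT/R_total = 249/0.3161

Q ≈ 788 W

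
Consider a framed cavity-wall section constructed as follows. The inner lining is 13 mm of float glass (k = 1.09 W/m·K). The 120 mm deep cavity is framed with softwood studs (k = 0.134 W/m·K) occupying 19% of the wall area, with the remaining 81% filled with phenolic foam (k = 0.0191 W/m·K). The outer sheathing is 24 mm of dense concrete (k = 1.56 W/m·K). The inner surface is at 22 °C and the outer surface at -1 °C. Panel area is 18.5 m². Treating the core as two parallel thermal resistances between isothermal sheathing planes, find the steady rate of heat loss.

Sheathing layers in series; stud and cavity paths in parallel between them.
R_inner = 0.013/(1.09×18.5) = 6.447×10^-4 K/W
R_stud  = 0.12/(0.134×0.19×18.5) = 0.2548 K/W
R_cav   = 0.12/(0.0191×0.81×18.5) = 0.4193 K/W
1/R_core = 1/R_stud + 1/R_cav → R_core = 0.1585 K/W
R_outer = 0.024/(1.56×18.5) = 8.316×10^-4 K/W
R_total = 0.1599 K/W
Q = ΔT/R_total = 23/0.1599

Q ≈ 144 W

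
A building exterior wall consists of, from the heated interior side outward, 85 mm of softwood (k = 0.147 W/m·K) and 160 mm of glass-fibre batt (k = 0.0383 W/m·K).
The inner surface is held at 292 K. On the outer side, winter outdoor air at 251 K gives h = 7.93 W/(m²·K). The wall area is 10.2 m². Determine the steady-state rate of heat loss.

Q ≈ 85.7 W

Model the wall as resistances in series:
R_softwood = L/(kA) = 0.085/(0.147×10.2) = 0.05669 K/W
R_glass-fibre batt = L/(kA) = 0.16/(0.0383×10.2) = 0.4096 K/W
R_outer film = 1/(h_o·A) = 1/(7.93×10.2) = 0.01236 K/W
R_total = 0.4786 K/W
Q = ΔT / R_total = 41 / 0.4786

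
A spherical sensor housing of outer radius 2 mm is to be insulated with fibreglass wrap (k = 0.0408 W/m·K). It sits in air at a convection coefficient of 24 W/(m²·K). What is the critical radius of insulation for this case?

For a sphere r_cr = 2k/h = 2×0.0408/24
r_cr = 3.4 mm; since the bare radius (2 mm) is below r_cr, adding a thin layer of insulation will *increase* heat loss.

r_cr ≈ 3.4 mm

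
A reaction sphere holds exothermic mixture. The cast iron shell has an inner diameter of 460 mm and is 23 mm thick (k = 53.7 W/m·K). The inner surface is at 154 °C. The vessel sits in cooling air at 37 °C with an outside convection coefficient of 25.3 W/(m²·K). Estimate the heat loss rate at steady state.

Spherical conduction: R = (1/r_in − 1/r_out)/(4πk) per layer; series-sum.
R_cast iron shell = (1/0.23 − 1/0.253)/(4π×53.7) = 5.857×10^-4 K/W
R_outer film = 1/(h·4πr_o²) = 1/(25.3×4π×0.253²) = 0.04914 K/W
R_total = 0.04972 K/W
Q = ΔT/R_total = 117/0.04972

Q ≈ 2350 W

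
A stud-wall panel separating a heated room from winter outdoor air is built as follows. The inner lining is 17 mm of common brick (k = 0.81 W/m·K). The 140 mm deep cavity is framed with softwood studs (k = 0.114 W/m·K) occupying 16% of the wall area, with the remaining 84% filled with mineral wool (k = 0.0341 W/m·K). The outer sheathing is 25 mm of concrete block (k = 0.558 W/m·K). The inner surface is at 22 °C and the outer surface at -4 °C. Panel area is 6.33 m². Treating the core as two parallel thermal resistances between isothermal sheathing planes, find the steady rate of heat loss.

Sheathing layers in series; stud and cavity paths in parallel between them.
R_inner = 0.017/(0.81×6.33) = 0.003316 K/W
R_stud  = 0.14/(0.114×0.16×6.33) = 1.213 K/W
R_cav   = 0.14/(0.0341×0.84×6.33) = 0.7721 K/W
1/R_core = 1/R_stud + 1/R_cav → R_core = 0.4717 K/W
R_outer = 0.025/(0.558×6.33) = 0.007078 K/W
R_total = 0.4821 K/W
Q = ΔT/R_total = 26/0.4821

Q ≈ 53.9 W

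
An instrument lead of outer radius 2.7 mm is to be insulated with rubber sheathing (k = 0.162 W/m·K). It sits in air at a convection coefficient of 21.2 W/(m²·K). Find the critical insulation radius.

For a cylinder r_cr = k/h = 0.162/21.2
r_cr = 7.64 mm; since the bare radius (2.7 mm) is below r_cr, adding a thin layer of insulation will *increase* heat loss.

r_cr ≈ 7.64 mm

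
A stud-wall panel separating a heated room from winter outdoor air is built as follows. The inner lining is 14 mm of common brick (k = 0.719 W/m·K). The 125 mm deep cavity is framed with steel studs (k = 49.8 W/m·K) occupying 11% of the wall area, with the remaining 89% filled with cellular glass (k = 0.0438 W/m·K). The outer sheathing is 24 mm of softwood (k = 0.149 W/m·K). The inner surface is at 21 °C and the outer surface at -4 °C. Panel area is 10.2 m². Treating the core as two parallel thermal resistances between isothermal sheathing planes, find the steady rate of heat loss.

Q ≈ 1250 W

Sheathing layers in series; stud and cavity paths in parallel between them.
R_inner = 0.014/(0.719×10.2) = 0.001909 K/W
R_stud  = 0.125/(49.8×0.11×10.2) = 0.002237 K/W
R_cav   = 0.125/(0.0438×0.89×10.2) = 0.3144 K/W
1/R_core = 1/R_stud + 1/R_cav → R_core = 0.002221 K/W
R_outer = 0.024/(0.149×10.2) = 0.01579 K/W
R_total = 0.01992 K/W
Q = ΔT/R_total = 25/0.01992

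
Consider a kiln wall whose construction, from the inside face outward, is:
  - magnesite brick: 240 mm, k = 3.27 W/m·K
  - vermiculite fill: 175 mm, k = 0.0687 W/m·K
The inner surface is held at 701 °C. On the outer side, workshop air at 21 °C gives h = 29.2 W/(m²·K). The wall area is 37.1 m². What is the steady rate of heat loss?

Q ≈ 9500 W

Series thermal resistances:
R_magnesite brick = L/(kA) = 0.24/(3.27×37.1) = 0.001978 K/W
R_vermiculite fill = L/(kA) = 0.175/(0.0687×37.1) = 0.06866 K/W
R_outer film = 1/(h_o·A) = 1/(29.2×37.1) = 9.231×10^-4 K/W
R_total = 0.07156 K/W
Q = ΔT / R_total = 680 / 0.07156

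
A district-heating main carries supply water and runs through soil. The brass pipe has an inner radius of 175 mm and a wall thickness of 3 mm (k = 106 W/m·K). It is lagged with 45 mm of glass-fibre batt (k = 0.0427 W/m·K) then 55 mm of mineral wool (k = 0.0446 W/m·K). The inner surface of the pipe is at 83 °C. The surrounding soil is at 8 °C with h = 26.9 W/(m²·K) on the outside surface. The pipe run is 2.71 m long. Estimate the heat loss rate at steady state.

Q ≈ 123 W

Cylindrical conduction, so R = ln(r₂/r₁)/(2πkL) per layer, in series:
R_brass pipe wall = ln(178/175)/(2π×106×2.71) = 9.417×10^-6 K/W
R_glass-fibre batt = ln(223/178)/(2π×0.0427×2.71) = 0.31 K/W
R_mineral wool = ln(278/223)/(2π×0.0446×2.71) = 0.2903 K/W
R_outer film = 1/(h_o·2πr_oL) = 1/(26.9×2π×0.278×2.71) = 0.007853 K/W
R_total = 0.6081 K/W
Q = ΔT/R_total = 75/0.6081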